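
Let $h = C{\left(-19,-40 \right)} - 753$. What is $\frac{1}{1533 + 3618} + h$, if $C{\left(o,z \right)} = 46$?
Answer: $- \frac{3641756}{5151} \approx -707.0$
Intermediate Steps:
$h = -707$ ($h = 46 - 753 = -707$)
$\frac{1}{1533 + 3618} + h = \frac{1}{1533 + 3618} - 707 = \frac{1}{5151} - 707 = - \frac{3641756}{5151}$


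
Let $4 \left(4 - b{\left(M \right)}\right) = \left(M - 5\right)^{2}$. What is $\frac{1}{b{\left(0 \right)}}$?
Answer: $- \frac{4}{9} \approx -0.44444$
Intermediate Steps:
$b{\left(M \right)} = 4 - \frac{\left(-5 + M\right)^{2}}{4}$ ($b{\left(M \right)} = 4 - \frac{\left(M - 5\right)^{2}}{4} = 4 - \frac{\left(-5 + M\right)^{2}}{4}$)
$\frac{1}{b{\left(0 \right)}} = \frac{1}{4 - \frac{\left(-5 + 0\right)^{2}}{4}} = \frac{1}{4 - \frac{\left(-5\right)^{2}}{4}} = \frac{1}{4 - \frac{25}{4}} = \frac{1}{- \frac{9}{4}} = - \frac{4}{9}$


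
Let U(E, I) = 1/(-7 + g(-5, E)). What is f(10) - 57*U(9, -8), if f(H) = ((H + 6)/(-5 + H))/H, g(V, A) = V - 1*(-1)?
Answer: 1513/275 ≈ 5.5018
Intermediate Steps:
g(V, A) = 1 + V (g(V, A) = V + 1 = 1 + V)
U(E, I) = -1/11 (U(E, I) = 1/(-7 + (1 - 5)) = 1/(-7 - 4) = 1/(-11) = -1/11)
f(H) = (6 + H)/(H*(-5 + H)) (f(H) = ((6 + H)/(-5 + H))/H = (6 + H)/(H*(-5 + H)))
f(10) - 57*U(9, -8) = (6 + 10)/(10*(-5 + 10)) - 57*(-1/11) = (⅒)*16/5 + 57/11 = (⅒)*(⅕)*16 + 57/11 = 8/25 + 57/11 = 1513/275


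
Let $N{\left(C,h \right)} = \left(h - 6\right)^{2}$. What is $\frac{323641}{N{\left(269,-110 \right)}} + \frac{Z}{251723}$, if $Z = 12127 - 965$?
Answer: $\frac{81618079315}{3387184688} \approx 24.096$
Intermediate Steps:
$N{\left(C,h \right)} = \left(-6 + h\right)^{2}$
$Z = 11162$
$\frac{323641}{N{\left(269,-110 \right)}} + \frac{Z}{251723} = \frac{323641}{\left(-6 - 110\right)^{2}} + \frac{11162}{251723} = \frac{323641}{\left(-116\right)^{2}} + 11162 \cdot \frac{1}{251723} = \frac{323641}{13456} + \frac{11162}{251723} = \frac{81618079315}{3387184688}$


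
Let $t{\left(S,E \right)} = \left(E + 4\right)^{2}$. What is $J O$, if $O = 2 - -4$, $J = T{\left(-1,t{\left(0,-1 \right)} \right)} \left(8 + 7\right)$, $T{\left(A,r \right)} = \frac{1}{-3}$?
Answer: $-30$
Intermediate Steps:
$t{\left(S,E \right)} = \left(4 + E\right)^{2}$
$T{\left(A,r \right)} = - \frac{1}{3}$
$J = -5$ ($J = - \frac{8 + 7}{3} = \left(- \frac{1}{3}\right) 15 = -5$)
$O = 6$ ($O = 2 + 4 = 6$)
$J O = \left(-5\right) 6 = -30$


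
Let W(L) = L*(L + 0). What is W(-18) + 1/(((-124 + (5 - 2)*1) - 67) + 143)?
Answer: 14579/45 ≈ 323.98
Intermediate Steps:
W(L) = L**2 (W(L) = L*L = L**2)
W(-18) + 1/(((-124 + (5 - 2)*1) - 67) + 143) = (-18)**2 + 1/(((-124 + (5 - 2)*1) - 67) + 143) = 324 + 1/(((-124 + 3*1) - 67) + 143) = 324 + 1/(((-124 + 3) - 67) + 143) = 324 + 1/((-121 - 67) + 143) = 324 + 1/(-188 + 143) = 324 + 1/(-45) = 324 - 1/45 = 14579/45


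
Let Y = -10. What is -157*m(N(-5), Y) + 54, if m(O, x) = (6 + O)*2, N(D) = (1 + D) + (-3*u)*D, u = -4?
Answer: 18266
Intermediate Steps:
N(D) = 1 + 13*D (N(D) = (1 + D) + (-3*(-4))*D = (1 + D) + 12*D = 1 + 13*D)
m(O, x) = 12 + 2*O
-157*m(N(-5), Y) + 54 = -157*(12 + 2*(1 + 13*(-5))) + 54 = -157*(12 + 2*(1 - 65)) + 54 = -157*(12 + 2*(-64)) + 54 = -157*(12 - 128) + 54 = -157*(-116) + 54 = 18212 + 54 = 18266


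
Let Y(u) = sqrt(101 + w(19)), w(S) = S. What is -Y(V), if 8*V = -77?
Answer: -2*sqrt(30) ≈ -10.954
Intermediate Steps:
V = -77/8 (V = (1/8)*(-77) = -77/8 ≈ -9.6250)
Y(u) = 2*sqrt(30) (Y(u) = sqrt(101 + 19) = sqrt(120) = 2*sqrt(30))
-Y(V) = -2*sqrt(30)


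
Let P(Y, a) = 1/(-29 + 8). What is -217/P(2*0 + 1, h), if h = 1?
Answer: 4557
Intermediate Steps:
P(Y, a) = -1/21 (P(Y, a) = 1/(-21) = -1/21)
-217/P(2*0 + 1, h) = -217/(-1/21) = -217*(-21) = 4557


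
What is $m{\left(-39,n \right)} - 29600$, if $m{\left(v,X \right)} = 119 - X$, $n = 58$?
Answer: $-29539$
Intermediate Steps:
$m{\left(-39,n \right)} - 29600 = \left(119 - 58\right) - 29600 = 61 - 29600 = -29539$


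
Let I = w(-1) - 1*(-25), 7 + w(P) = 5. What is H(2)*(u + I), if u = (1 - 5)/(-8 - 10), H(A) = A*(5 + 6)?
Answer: 4598/9 ≈ 510.89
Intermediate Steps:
H(A) = 11*A (H(A) = A*11 = 11*A)
w(P) = -2 (w(P) = -7 + 5 = -2)
I = 23 (I = -2 - 1*(-25) = -2 + 25 = 23)
u = 2/9 (u = -4/(-18) = -4*(-1/18) = 2/9 ≈ 0.22222)
H(2)*(u + I) = (11*2)*(2/9 + 23) = 22*(209/9) = 4598/9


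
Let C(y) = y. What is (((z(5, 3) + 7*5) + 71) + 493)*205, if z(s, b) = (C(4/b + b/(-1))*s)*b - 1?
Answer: 117465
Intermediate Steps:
z(s, b) = -1 + b*s*(-b + 4/b) (z(s, b) = ((4/b + b/(-1))*s)*b - 1 = ((4/b + b*(-1))*s)*b - 1 = ((4/b - b)*s)*b - 1 = ((-b + 4/b)*s)*b - 1 = (s*(-b + 4/b))*b - 1 = b*s*(-b + 4/b) - 1 = -1 + b*s*(-b + 4/b))
(((z(5, 3) + 7*5) + 71) + 493)*205 = ((((-1 - 1*5*(-4 + 3**2)) + 7*5) + 71) + 493)*205 = ((((-1 - 1*5*(-4 + 9)) + 35) + 71) + 493)*205 = ((((-1 - 1*5*5) + 35) + 71) + 493)*205 = ((((-1 - 25) + 35) + 71) + 493)*205 = (((-26 + 35) + 71) + 493)*205 = ((9 + 71) + 493)*205 = (80 + 493)*205 = 573*205 = 117465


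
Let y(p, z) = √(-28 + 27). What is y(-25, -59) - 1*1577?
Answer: -1577 + I ≈ -1577.0 + 1.0*I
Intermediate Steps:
y(p, z) = I (y(p, z) = √(-1) = I)
y(-25, -59) - 1*1577 = I - 1*1577 = I - 1577 = -1577 + I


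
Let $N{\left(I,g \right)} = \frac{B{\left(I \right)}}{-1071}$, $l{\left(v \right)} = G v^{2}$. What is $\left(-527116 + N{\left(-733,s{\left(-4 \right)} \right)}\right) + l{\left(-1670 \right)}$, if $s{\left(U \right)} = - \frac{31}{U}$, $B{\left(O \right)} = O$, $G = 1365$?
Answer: $\frac{4076570202997}{1071} \approx 3.8063 \cdot 10^{9}$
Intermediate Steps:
$l{\left(v \right)} = 1365 v^{2}$
$N{\left(I,g \right)} = - \frac{I}{1071}$ ($N{\left(I,g \right)} = \frac{I}{-1071} = I \left(- \frac{1}{1071}\right) = - \frac{I}{1071}$)
$\left(-527116 + N{\left(-733,s{\left(-4 \right)} \right)}\right) + l{\left(-1670 \right)} = \left(-527116 - - \frac{733}{1071}\right) + 1365 \left(-1670\right)^{2} = \left(-527116 + \frac{733}{1071}\right) + 1365 \cdot 2788900 = - \frac{564540503}{1071} + 3806848500 = \frac{4076570202997}{1071}$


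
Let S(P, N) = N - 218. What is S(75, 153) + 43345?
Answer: 43280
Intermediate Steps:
S(P, N) = -218 + N
S(75, 153) + 43345 = (-218 + 153) + 43345 = -65 + 43345 = 43280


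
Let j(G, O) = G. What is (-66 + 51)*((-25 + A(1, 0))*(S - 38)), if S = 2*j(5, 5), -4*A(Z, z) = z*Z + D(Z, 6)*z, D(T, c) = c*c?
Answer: -10500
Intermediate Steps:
D(T, c) = c²
A(Z, z) = -9*z - Z*z/4 (A(Z, z) = -(z*Z + 6²*z)/4 = -(Z*z + 36*z)/4 = -(36*z + Z*z)/4 = -9*z - Z*z/4)
S = 10 (S = 2*5 = 10)
(-66 + 51)*((-25 + A(1, 0))*(S - 38)) = (-66 + 51)*((-25 - ¼*0*(36 + 1))*(10 - 38)) = -15*(-25 - ¼*0*37)*(-28) = -15*(-25 + 0)*(-28) = -(-375)*(-28) = -15*700 = -10500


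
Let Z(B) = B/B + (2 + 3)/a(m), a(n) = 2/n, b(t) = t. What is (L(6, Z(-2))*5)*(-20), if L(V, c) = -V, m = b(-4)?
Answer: 600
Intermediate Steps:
m = -4
Z(B) = -9 (Z(B) = B/B + (2 + 3)/((2/(-4))) = 1 + 5/((2*(-¼))) = 1 + 5/(-½) = 1 + 5*(-2) = 1 - 10 = -9)
(L(6, Z(-2))*5)*(-20) = (-1*6*5)*(-20) = -6*5*(-20) = -30*(-20) = 600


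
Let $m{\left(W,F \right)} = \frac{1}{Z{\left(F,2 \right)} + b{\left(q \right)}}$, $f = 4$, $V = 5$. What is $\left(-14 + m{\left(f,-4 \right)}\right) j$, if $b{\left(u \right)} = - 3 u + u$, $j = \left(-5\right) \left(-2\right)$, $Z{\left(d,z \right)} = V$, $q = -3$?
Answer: $- \frac{1530}{11} \approx -139.09$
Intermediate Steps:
$Z{\left(d,z \right)} = 5$
$j = 10$
$b{\left(u \right)} = - 2 u$
$m{\left(W,F \right)} = \frac{1}{11}$ ($m{\left(W,F \right)} = \frac{1}{5 - -6} = \frac{1}{5 + 6} = \frac{1}{11}$)
$\left(-14 + m{\left(f,-4 \right)}\right) j = \left(-14 + \frac{1}{11}\right) 10 = \left(- \frac{153}{11}\right) 10 = - \frac{1530}{11}$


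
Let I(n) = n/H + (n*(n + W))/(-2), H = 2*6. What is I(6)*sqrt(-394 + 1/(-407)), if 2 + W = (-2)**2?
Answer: -47*I*sqrt(65266113)/814 ≈ -466.46*I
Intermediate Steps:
W = 2 (W = -2 + (-2)**2 = -2 + 4 = 2)
H = 12
I(n) = n/12 - n*(2 + n)/2 (I(n) = n/12 + (n*(n + 2))/(-2) = n*(1/12) + (n*(2 + n))*(-1/2) = n/12 - n*(2 + n)/2)
I(6)*sqrt(-394 + 1/(-407)) = (-1/12*6*(11 + 6*6))*sqrt(-394 + 1/(-407)) = (-1/12*6*(11 + 36))*sqrt(-394 - 1/407) = (-1/12*6*47)*sqrt(-160359/407) = -47*I*sqrt(65266113)/814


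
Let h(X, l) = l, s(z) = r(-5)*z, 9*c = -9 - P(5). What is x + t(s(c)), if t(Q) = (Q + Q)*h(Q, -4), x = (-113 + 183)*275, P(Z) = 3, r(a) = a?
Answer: 57590/3 ≈ 19197.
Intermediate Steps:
c = -4/3 (c = (-9 - 1*3)/9 = (-9 - 3)/9 = (⅑)*(-12) = -4/3 ≈ -1.3333)
x = 19250 (x = 70*275 = 19250)
s(z) = -5*z
t(Q) = -8*Q (t(Q) = (Q + Q)*(-4) = (2*Q)*(-4) = -8*Q)
x + t(s(c)) = 19250 - (-40)*(-4)/3 = 19250 - 8*20/3 = 19250 - 160/3 = 57590/3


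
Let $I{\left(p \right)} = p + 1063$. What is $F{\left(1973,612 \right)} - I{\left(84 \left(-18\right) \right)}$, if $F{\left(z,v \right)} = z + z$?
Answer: $4395$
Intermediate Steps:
$I{\left(p \right)} = 1063 + p$
$F{\left(z,v \right)} = 2 z$
$F{\left(1973,612 \right)} - I{\left(84 \left(-18\right) \right)} = 2 \cdot 1973 - \left(1063 + 84 \left(-18\right)\right) = 3946 - \left(1063 - 1512\right) = 3946 - -449 = 3946 + 449 = 4395$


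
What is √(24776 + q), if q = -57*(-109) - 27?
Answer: √30962 ≈ 175.96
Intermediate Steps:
q = 6186 (q = 6213 - 27 = 6186)
√(24776 + q) = √(24776 + 6186) = √30962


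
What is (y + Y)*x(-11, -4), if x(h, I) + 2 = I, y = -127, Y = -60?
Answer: 1122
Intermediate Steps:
x(h, I) = -2 + I
(y + Y)*x(-11, -4) = (-127 - 60)*(-2 - 4) = -187*(-6) = 1122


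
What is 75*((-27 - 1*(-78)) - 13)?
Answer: 2850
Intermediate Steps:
75*((-27 - 1*(-78)) - 13) = 75*((-27 + 78) - 13) = 75*(51 - 13) = 75*38 = 2850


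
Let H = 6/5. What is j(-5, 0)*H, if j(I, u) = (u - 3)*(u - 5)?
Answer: 18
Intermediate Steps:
j(I, u) = (-5 + u)*(-3 + u) (j(I, u) = (-3 + u)*(-5 + u) = (-5 + u)*(-3 + u))
H = 6/5 (H = 6*(⅕) = 6/5 ≈ 1.2000)
j(-5, 0)*H = (15 + 0² - 8*0)*(6/5) = (15 + 0 + 0)*(6/5) = 15*(6/5) = 18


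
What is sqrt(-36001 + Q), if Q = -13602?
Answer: I*sqrt(49603) ≈ 222.72*I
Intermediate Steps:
sqrt(-36001 + Q) = sqrt(-36001 - 13602) = sqrt(-49603) = I*sqrt(49603)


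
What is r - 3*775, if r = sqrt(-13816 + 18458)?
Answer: -2325 + sqrt(4642) ≈ -2256.9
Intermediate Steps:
r = sqrt(4642) ≈ 68.132
r - 3*775 = sqrt(4642) - 3*775 = sqrt(4642) - 1*2325 = sqrt(4642) - 2325 = -2325 + sqrt(4642)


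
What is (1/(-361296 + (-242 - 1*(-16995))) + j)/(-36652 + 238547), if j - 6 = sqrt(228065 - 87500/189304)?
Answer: 2067257/69561508985 + sqrt(510807611439690)/9554882770 ≈ 0.0023951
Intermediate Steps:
j = 6 + sqrt(510807611439690)/47326 (j = 6 + sqrt(228065 - 87500/189304) = 6 + sqrt(228065 - 87500*1/189304) = 6 + sqrt(228065 - 21875/47326) = 6 + sqrt(10793382315/47326) = 6 + sqrt(510807611439690)/47326 ≈ 483.56)
(1/(-361296 + (-242 - 1*(-16995))) + j)/(-36652 + 238547) = (1/(-361296 + (-242 - 1*(-16995))) + (6 + sqrt(510807611439690)/47326))/(-36652 + 238547) = (1/(-361296 + (-242 + 16995)) + (6 + sqrt(510807611439690)/47326))/201895 = (1/(-361296 + 16753) + (6 + sqrt(510807611439690)/47326))*(1/201895) = (1/(-344543) + (6 + sqrt(510807611439690)/47326))*(1/201895) = (-1/344543 + (6 + sqrt(510807611439690)/47326))*(1/201895) = (2067257/344543 + sqrt(510807611439690)/47326)*(1/201895) = 2067257/69561508985 + sqrt(510807611439690)/9554882770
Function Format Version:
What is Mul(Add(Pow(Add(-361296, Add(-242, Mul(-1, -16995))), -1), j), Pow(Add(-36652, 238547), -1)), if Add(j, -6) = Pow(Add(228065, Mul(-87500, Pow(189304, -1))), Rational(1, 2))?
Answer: Add(Rational(2067257, 69561508985), Mul(Rational(1, 9554882770), Pow(510807611439690, Rational(1, 2)))) ≈ 0.0023951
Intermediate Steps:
j = Add(6, Mul(Rational(1, 47326), Pow(510807611439690, Rational(1, 2)))) (j = Add(6, Pow(Add(228065, Mul(-87500, Pow(189304, -1))), Rational(1, 2))) = Add(6, Pow(Add(228065, Mul(-87500, Rational(1, 189304))), Rational(1, 2))) = Add(6, Pow(Add(228065, Rational(-21875, 47326)), Rational(1, 2))) = Add(6, Pow(Rational(10793382315, 47326), Rational(1, 2))) = Add(6, Mul(Rational(1, 47326), Pow(510807611439690, Rational(1, 2)))) ≈ 483.56)
Mul(Add(Pow(Add(-361296, Add(-242, Mul(-1, -16995))), -1), j), Pow(Add(-36652, 238547), -1)) = Mul(Add(Pow(Add(-361296, Add(-242, Mul(-1, -16995))), -1), Add(6, Mul(Rational(1, 47326), Pow(510807611439690, Rational(1, 2))))), Pow(Add(-36652, 238547), -1)) = Mul(Add(Pow(Add(-361296, Add(-242, 16995)), -1), Add(6, Mul(Rational(1, 47326), Pow(510807611439690, Rational(1, 2))))), Pow(201895, -1)) = Mul(Add(Pow(Add(-361296, 16753), -1), Add(6, Mul(Rational(1, 47326), Pow(510807611439690, Rational(1, 2))))), Rational(1, 201895)) = Mul(Add(Pow(-344543, -1), Add(6, Mul(Rational(1, 47326), Pow(510807611439690, Rational(1, 2))))), Rational(1, 201895)) = Mul(Add(Rational(-1, 344543), Add(6, Mul(Rational(1, 47326), Pow(510807611439690, Rational(1, 2))))), Rational(1, 201895)) = Mul(Add(Rational(2067257, 344543), Mul(Rational(1, 47326), Pow(510807611439690, Rational(1, 2)))), Rational(1, 201895)) = Add(Rational(2067257, 69561508985), Mul(Rational(1, 9554882770), Pow(510807611439690, Rational(1, 2))))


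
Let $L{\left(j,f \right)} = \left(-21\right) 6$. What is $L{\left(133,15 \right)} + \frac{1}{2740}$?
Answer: $- \frac{345239}{2740} \approx -126.0$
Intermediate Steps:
$L{\left(j,f \right)} = -126$
$L{\left(133,15 \right)} + \frac{1}{2740} = -126 + \frac{1}{2740} = - \frac{345239}{2740}$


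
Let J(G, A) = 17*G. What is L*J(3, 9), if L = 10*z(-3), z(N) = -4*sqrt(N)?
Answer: -2040*I*sqrt(3) ≈ -3533.4*I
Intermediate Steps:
L = -40*I*sqrt(3) (L = 10*(-4*I*sqrt(3)) = -40*I*sqrt(3) ≈ -69.282*I)
L*J(3, 9) = (-40*I*sqrt(3))*(17*3) = -40*I*sqrt(3)*51 = -2040*I*sqrt(3)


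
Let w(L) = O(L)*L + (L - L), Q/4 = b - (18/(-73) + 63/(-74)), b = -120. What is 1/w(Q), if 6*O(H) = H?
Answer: 7295401/275040567654 ≈ 2.6525e-5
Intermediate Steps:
O(H) = H/6
Q = -1284618/2701 (Q = 4*(-120 - (18/(-73) + 63/(-74))) = 4*(-120 - (18*(-1/73) + 63*(-1/74))) = 4*(-120 - (-18/73 - 63/74)) = 4*(-120 - 1*(-5931/5402)) = 4*(-120 + 5931/5402) = 4*(-642309/5402) = -1284618/2701 ≈ -475.61)
w(L) = L**2/6 (w(L) = (L/6)*L + (L - L) = L**2/6 + 0 = L**2/6)
1/w(Q) = 1/((-1284618/2701)**2/6) = 1/((1/6)*(1650243405924/7295401)) = 1/(275040567654/7295401) = 7295401/275040567654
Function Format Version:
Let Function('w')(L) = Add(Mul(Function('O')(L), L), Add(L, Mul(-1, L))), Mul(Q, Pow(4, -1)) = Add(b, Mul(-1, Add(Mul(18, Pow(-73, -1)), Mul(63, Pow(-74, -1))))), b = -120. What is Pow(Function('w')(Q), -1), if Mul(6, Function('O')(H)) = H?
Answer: Rational(7295401, 275040567654) ≈ 2.6525e-5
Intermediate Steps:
Function('O')(H) = Mul(Rational(1, 6), H)
Q = Rational(-1284618, 2701) (Q = Mul(4, Add(-120, Mul(-1, Add(Mul(18, Pow(-73, -1)), Mul(63, Pow(-74, -1)))))) = Mul(4, Add(-120, Mul(-1, Add(Mul(18, Rational(-1, 73)), Mul(63, Rational(-1, 74)))))) = Mul(4, Add(-120, Mul(-1, Add(Rational(-18, 73), Rational(-63, 74))))) = Mul(4, Add(-120, Mul(-1, Rational(-5931, 5402)))) = Mul(4, Add(-120, Rational(5931, 5402))) = Mul(4, Rational(-642309, 5402)) = Rational(-1284618, 2701) ≈ -475.61)
Function('w')(L) = Mul(Rational(1, 6), Pow(L, 2)) (Function('w')(L) = Add(Mul(Mul(Rational(1, 6), L), L), Add(L, Mul(-1, L))) = Add(Mul(Rational(1, 6), Pow(L, 2)), 0) = Mul(Rational(1, 6), Pow(L, 2)))
Pow(Function('w')(Q), -1) = Pow(Mul(Rational(1, 6), Pow(Rational(-1284618, 2701), 2)), -1) = Pow(Mul(Rational(1, 6), Rational(1650243405924, 7295401)), -1) = Pow(Rational(275040567654, 7295401), -1) = Rational(7295401, 275040567654)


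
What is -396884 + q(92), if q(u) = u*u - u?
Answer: -388512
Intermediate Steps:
q(u) = u² - u
-396884 + q(92) = -396884 + 92*(-1 + 92) = -396884 + 92*91 = -396884 + 8372 = -388512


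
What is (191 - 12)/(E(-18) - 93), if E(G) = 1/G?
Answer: -3222/1675 ≈ -1.9236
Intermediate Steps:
(191 - 12)/(E(-18) - 93) = (191 - 12)/(1/(-18) - 93) = 179/(-1/18 - 93) = 179/(-1675/18) = 179*(-18/1675) = -3222/1675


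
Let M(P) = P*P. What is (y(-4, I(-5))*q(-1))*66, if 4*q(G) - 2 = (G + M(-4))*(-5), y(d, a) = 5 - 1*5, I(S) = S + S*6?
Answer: 0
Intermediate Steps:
I(S) = 7*S (I(S) = S + 6*S = 7*S)
y(d, a) = 0 (y(d, a) = 5 - 5 = 0)
M(P) = P²
q(G) = -39/2 - 5*G/4 (q(G) = ½ + ((G + (-4)²)*(-5))/4 = ½ + ((G + 16)*(-5))/4 = ½ + ((16 + G)*(-5))/4 = ½ + (-80 - 5*G)/4 = ½ + (-20 - 5*G/4) = -39/2 - 5*G/4)
(y(-4, I(-5))*q(-1))*66 = (0*(-39/2 - 5/4*(-1)))*66 = (0*(-39/2 + 5/4))*66 = (0*(-73/4))*66 = 0*66 = 0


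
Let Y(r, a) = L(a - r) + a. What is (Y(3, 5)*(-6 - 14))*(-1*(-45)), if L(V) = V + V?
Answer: -8100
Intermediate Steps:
L(V) = 2*V
Y(r, a) = -2*r + 3*a (Y(r, a) = 2*(a - r) + a = (-2*r + 2*a) + a = -2*r + 3*a)
(Y(3, 5)*(-6 - 14))*(-1*(-45)) = ((-2*3 + 3*5)*(-6 - 14))*(-1*(-45)) = ((-6 + 15)*(-20))*45 = (9*(-20))*45 = -180*45 = -8100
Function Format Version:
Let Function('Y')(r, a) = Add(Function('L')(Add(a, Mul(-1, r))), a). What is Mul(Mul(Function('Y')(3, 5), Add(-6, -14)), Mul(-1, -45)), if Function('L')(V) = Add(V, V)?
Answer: -8100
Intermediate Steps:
Function('L')(V) = Mul(2, V)
Function('Y')(r, a) = Add(Mul(-2, r), Mul(3, a)) (Function('Y')(r, a) = Add(Mul(2, Add(a, Mul(-1, r))), a) = Add(Add(Mul(-2, r), Mul(2, a)), a) = Add(Mul(-2, r), Mul(3, a)))
Mul(Mul(Function('Y')(3, 5), Add(-6, -14)), Mul(-1, -45)) = Mul(Mul(Add(Mul(-2, 3), Mul(3, 5)), Add(-6, -14)), Mul(-1, -45)) = Mul(Mul(Add(-6, 15), -20), 45) = Mul(Mul(9, -20), 45) = Mul(-180, 45) = -8100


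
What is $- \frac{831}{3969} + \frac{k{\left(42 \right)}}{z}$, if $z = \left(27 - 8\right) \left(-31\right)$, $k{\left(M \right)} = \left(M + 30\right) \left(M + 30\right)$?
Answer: $- \frac{7021585}{779247} \approx -9.0107$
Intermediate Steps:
$k{\left(M \right)} = \left(30 + M\right)^{2}$ ($k{\left(M \right)} = \left(30 + M\right) \left(30 + M\right) = \left(30 + M\right)^{2}$)
$z = -589$ ($z = 19 \left(-31\right) = -589$)
$- \frac{831}{3969} + \frac{k{\left(42 \right)}}{z} = - \frac{831}{3969} + \frac{\left(30 + 42\right)^{2}}{-589} = \left(-831\right) \frac{1}{3969} + 72^{2} \left(- \frac{1}{589}\right) = - \frac{277}{1323} + 5184 \left(- \frac{1}{589}\right) = - \frac{277}{1323} - \frac{5184}{589} = - \frac{7021585}{779247}$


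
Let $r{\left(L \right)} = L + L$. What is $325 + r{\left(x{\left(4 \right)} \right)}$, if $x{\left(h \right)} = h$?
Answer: $333$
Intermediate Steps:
$r{\left(L \right)} = 2 L$
$325 + r{\left(x{\left(4 \right)} \right)} = 325 + 2 \cdot 4 = 325 + 8 = 333$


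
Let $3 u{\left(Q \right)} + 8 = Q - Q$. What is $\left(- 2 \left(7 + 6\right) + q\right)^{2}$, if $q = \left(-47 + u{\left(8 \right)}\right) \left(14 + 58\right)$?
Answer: $12974404$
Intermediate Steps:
$u{\left(Q \right)} = - \frac{8}{3}$ ($u{\left(Q \right)} = - \frac{8}{3} + \frac{Q - Q}{3} = - \frac{8}{3} + \frac{1}{3} \cdot 0 = - \frac{8}{3} + 0 = - \frac{8}{3}$)
$q = -3576$ ($q = \left(-47 - \frac{8}{3}\right) \left(14 + 58\right) = \left(- \frac{149}{3}\right) 72 = -3576$)
$\left(- 2 \left(7 + 6\right) + q\right)^{2} = \left(- 2 \left(7 + 6\right) - 3576\right)^{2} = \left(\left(-2\right) 13 - 3576\right)^{2} = \left(-26 - 3576\right)^{2} = \left(-3602\right)^{2} = 12974404$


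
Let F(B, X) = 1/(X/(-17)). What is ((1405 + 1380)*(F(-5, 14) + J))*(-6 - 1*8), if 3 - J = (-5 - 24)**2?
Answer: 32720965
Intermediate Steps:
F(B, X) = -17/X (F(B, X) = 1/(X*(-1/17)) = 1/(-X/17) = -17/X)
J = -838 (J = 3 - (-5 - 24)**2 = 3 - 1*(-29)**2 = 3 - 1*841 = 3 - 841 = -838)
((1405 + 1380)*(F(-5, 14) + J))*(-6 - 1*8) = ((1405 + 1380)*(-17/14 - 838))*(-6 - 1*8) = (2785*(-17*1/14 - 838))*(-6 - 8) = (2785*(-17/14 - 838))*(-14) = (2785*(-11749/14))*(-14) = -32720965/14*(-14) = 32720965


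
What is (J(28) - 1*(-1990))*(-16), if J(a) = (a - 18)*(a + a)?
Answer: -40800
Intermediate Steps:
J(a) = 2*a*(-18 + a) (J(a) = (-18 + a)*(2*a) = 2*a*(-18 + a))
(J(28) - 1*(-1990))*(-16) = (2*28*(-18 + 28) - 1*(-1990))*(-16) = (2*28*10 + 1990)*(-16) = (560 + 1990)*(-16) = 2550*(-16) = -40800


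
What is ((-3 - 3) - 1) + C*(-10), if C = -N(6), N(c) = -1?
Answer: -17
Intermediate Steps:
C = 1 (C = -1*(-1) = 1)
((-3 - 3) - 1) + C*(-10) = ((-3 - 3) - 1) + 1*(-10) = (-6 - 1) - 10 = -7 - 10 = -17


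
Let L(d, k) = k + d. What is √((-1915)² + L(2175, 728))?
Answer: 12*√25487 ≈ 1915.8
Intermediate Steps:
L(d, k) = d + k
√((-1915)² + L(2175, 728)) = √((-1915)² + (2175 + 728)) = √(3667225 + 2903) = √3670128 = 12*√25487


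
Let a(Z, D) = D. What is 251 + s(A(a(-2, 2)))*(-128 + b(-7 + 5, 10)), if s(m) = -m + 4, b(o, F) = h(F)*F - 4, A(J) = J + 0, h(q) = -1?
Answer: -33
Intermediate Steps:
A(J) = J
b(o, F) = -4 - F (b(o, F) = -F - 4 = -4 - F)
s(m) = 4 - m
251 + s(A(a(-2, 2)))*(-128 + b(-7 + 5, 10)) = 251 + (4 - 1*2)*(-128 + (-4 - 1*10)) = 251 + (4 - 2)*(-128 + (-4 - 10)) = 251 + 2*(-128 - 14) = 251 + 2*(-142) = 251 - 284 = -33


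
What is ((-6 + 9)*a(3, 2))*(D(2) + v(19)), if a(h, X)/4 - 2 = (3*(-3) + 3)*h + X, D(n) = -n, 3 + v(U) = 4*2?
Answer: -504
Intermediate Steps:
v(U) = 5 (v(U) = -3 + 4*2 = -3 + 8 = 5)
a(h, X) = 8 - 24*h + 4*X (a(h, X) = 8 + 4*((3*(-3) + 3)*h + X) = 8 + 4*((-9 + 3)*h + X) = 8 + 4*(-6*h + X) = 8 + 4*(X - 6*h) = 8 + (-24*h + 4*X) = 8 - 24*h + 4*X)
((-6 + 9)*a(3, 2))*(D(2) + v(19)) = ((-6 + 9)*(8 - 24*3 + 4*2))*(-1*2 + 5) = (3*(8 - 72 + 8))*(-2 + 5) = (3*(-56))*3 = -168*3 = -504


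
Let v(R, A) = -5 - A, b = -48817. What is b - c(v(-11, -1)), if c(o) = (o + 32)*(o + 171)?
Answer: -53493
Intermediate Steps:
c(o) = (32 + o)*(171 + o)
b - c(v(-11, -1)) = -48817 - (5472 + (-5 - 1*(-1))**2 + 203*(-5 - 1*(-1))) = -48817 - (5472 + (-5 + 1)**2 + 203*(-5 + 1)) = -48817 - (5472 + (-4)**2 + 203*(-4)) = -48817 - (5472 + 16 - 812) = -48817 - 1*4676 = -48817 - 4676 = -53493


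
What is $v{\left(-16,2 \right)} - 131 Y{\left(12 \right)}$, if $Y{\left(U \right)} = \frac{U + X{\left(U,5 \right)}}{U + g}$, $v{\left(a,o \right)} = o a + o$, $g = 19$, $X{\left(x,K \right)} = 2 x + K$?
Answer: $- \frac{6301}{31} \approx -203.26$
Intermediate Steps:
$X{\left(x,K \right)} = K + 2 x$
$v{\left(a,o \right)} = o + a o$ ($v{\left(a,o \right)} = a o + o = o + a o$)
$Y{\left(U \right)} = \frac{5 + 3 U}{19 + U}$ ($Y{\left(U \right)} = \frac{U + \left(5 + 2 U\right)}{U + 19} = \frac{5 + 3 U}{19 + U}$)
$v{\left(-16,2 \right)} - 131 Y{\left(12 \right)} = 2 \left(1 - 16\right) - 131 \frac{5 + 3 \cdot 12}{19 + 12} = 2 \left(-15\right) - 131 \frac{5 + 36}{31} = -30 - 131 \cdot \frac{1}{31} \cdot 41 = -30 - \frac{5371}{31} = - \frac{6301}{31}$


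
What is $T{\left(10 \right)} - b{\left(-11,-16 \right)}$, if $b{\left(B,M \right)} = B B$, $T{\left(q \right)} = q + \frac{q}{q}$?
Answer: $-110$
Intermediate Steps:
$T{\left(q \right)} = 1 + q$ ($T{\left(q \right)} = q + 1 = 1 + q$)
$b{\left(B,M \right)} = B^{2}$
$T{\left(10 \right)} - b{\left(-11,-16 \right)} = \left(1 + 10\right) - \left(-11\right)^{2} = 11 - 121 = -110$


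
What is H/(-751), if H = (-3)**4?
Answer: -81/751 ≈ -0.10786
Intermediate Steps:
H = 81
H/(-751) = 81/(-751) = 81*(-1/751) = -81/751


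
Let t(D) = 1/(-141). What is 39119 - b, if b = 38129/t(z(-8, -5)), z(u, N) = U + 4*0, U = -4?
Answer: 5415308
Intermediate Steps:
z(u, N) = -4 (z(u, N) = -4 + 4*0 = -4 + 0 = -4)
t(D) = -1/141
b = -5376189 (b = 38129/(-1/141) = 38129*(-141) = -5376189)
39119 - b = 39119 - 1*(-5376189) = 39119 + 5376189 = 5415308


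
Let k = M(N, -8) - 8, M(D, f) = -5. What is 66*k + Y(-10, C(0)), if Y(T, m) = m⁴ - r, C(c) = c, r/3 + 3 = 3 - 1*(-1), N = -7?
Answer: -861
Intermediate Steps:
r = 3 (r = -9 + 3*(3 - 1*(-1)) = -9 + 3*(3 + 1) = -9 + 3*4 = -9 + 12 = 3)
k = -13 (k = -5 - 8 = -13)
Y(T, m) = -3 + m⁴ (Y(T, m) = m⁴ - 1*3 = m⁴ - 3 = -3 + m⁴)
66*k + Y(-10, C(0)) = 66*(-13) + (-3 + 0⁴) = -858 + (-3 + 0) = -858 - 3 = -861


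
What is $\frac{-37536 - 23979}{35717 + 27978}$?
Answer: $- \frac{12303}{12739} \approx -0.96577$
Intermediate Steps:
$\frac{-37536 - 23979}{35717 + 27978} = - \frac{61515}{63695} = \left(-61515\right) \frac{1}{63695} = - \frac{12303}{12739}$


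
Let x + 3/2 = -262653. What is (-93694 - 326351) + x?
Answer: -1365399/2 ≈ -6.8270e+5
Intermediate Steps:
x = -525309/2 (x = -3/2 - 262653 = -525309/2 ≈ -2.6265e+5)
(-93694 - 326351) + x = (-93694 - 326351) - 525309/2 = -420045 - 525309/2 = -1365399/2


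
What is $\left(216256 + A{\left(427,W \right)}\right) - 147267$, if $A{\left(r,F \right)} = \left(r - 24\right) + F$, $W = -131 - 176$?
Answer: $69085$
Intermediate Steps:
$W = -307$ ($W = -131 - 176 = -307$)
$A{\left(r,F \right)} = -24 + F + r$ ($A{\left(r,F \right)} = \left(-24 + r\right) + F = -24 + F + r$)
$\left(216256 + A{\left(427,W \right)}\right) - 147267 = \left(216256 - -96\right) - 147267 = \left(216256 + 96\right) - 147267 = 216352 - 147267 = 69085$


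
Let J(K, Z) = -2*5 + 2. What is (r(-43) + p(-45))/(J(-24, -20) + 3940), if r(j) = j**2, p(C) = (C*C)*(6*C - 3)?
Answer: -137744/983 ≈ -140.13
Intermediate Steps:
p(C) = C**2*(-3 + 6*C)
J(K, Z) = -8 (J(K, Z) = -10 + 2 = -8)
(r(-43) + p(-45))/(J(-24, -20) + 3940) = ((-43)**2 + (-45)**2*(-3 + 6*(-45)))/(-8 + 3940) = (1849 + 2025*(-3 - 270))/3932 = (1849 + 2025*(-273))*(1/3932) = (1849 - 552825)*(1/3932) = -550976*1/3932 = -137744/983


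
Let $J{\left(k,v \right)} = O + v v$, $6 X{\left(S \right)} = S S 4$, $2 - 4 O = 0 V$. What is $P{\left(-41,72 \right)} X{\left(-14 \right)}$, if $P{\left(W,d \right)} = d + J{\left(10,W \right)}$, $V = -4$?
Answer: $229124$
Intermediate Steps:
$O = \frac{1}{2}$ ($O = \frac{1}{2} - \frac{0 \left(-4\right)}{4} = \frac{1}{2} - 0 = \frac{1}{2} + 0 = \frac{1}{2} \approx 0.5$)
$X{\left(S \right)} = \frac{2 S^{2}}{3}$ ($X{\left(S \right)} = \frac{S S 4}{6} = \frac{S^{2} \cdot 4}{6} = \frac{4 S^{2}}{6} = \frac{2 S^{2}}{3}$)
$J{\left(k,v \right)} = \frac{1}{2} + v^{2}$ ($J{\left(k,v \right)} = \frac{1}{2} + v v = \frac{1}{2} + v^{2}$)
$P{\left(W,d \right)} = \frac{1}{2} + d + W^{2}$ ($P{\left(W,d \right)} = d + \left(\frac{1}{2} + W^{2}\right) = \frac{1}{2} + d + W^{2}$)
$P{\left(-41,72 \right)} X{\left(-14 \right)} = \left(\frac{1}{2} + 72 + \left(-41\right)^{2}\right) \frac{2 \left(-14\right)^{2}}{3} = \left(\frac{1}{2} + 72 + 1681\right) \frac{2}{3} \cdot 196 = \frac{3507}{2} \cdot \frac{392}{3} = 229124$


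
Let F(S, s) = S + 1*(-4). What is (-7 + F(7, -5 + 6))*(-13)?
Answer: 52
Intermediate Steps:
F(S, s) = -4 + S (F(S, s) = S - 4 = -4 + S)
(-7 + F(7, -5 + 6))*(-13) = (-7 + (-4 + 7))*(-13) = (-7 + 3)*(-13) = -4*(-13) = 52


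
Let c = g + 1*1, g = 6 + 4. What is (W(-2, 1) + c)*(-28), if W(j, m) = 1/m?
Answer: -336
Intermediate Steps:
g = 10
c = 11 (c = 10 + 1*1 = 10 + 1 = 11)
(W(-2, 1) + c)*(-28) = (1/1 + 11)*(-28) = (1 + 11)*(-28) = 12*(-28) = -336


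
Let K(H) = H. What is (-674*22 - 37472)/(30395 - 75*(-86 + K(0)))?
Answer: -10460/7369 ≈ -1.4195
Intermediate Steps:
(-674*22 - 37472)/(30395 - 75*(-86 + K(0))) = (-674*22 - 37472)/(30395 - 75*(-86 + 0)) = (-14828 - 37472)/(30395 - 75*(-86)) = -52300/(30395 + 6450) = -52300/36845 = -52300*1/36845 = -10460/7369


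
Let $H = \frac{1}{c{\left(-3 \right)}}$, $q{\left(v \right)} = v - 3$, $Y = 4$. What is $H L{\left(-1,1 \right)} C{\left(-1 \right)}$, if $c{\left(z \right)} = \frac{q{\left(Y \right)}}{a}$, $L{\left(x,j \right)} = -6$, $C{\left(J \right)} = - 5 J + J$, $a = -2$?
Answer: $48$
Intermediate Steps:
$C{\left(J \right)} = - 4 J$
$q{\left(v \right)} = -3 + v$
$c{\left(z \right)} = - \frac{1}{2}$ ($c{\left(z \right)} = \frac{-3 + 4}{-2} = 1 \left(- \frac{1}{2}\right) = - \frac{1}{2}$)
$H = -2$ ($H = \frac{1}{- \frac{1}{2}} = -2$)
$H L{\left(-1,1 \right)} C{\left(-1 \right)} = \left(-2\right) \left(-6\right) \left(\left(-4\right) \left(-1\right)\right) = 12 \cdot 4 = 48$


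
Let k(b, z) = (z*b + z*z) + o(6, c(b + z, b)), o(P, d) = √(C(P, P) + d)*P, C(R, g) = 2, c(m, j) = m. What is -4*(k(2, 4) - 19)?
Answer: -20 - 48*√2 ≈ -87.882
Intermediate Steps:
o(P, d) = P*√(2 + d) (o(P, d) = √(2 + d)*P = P*√(2 + d))
k(b, z) = z² + 6*√(2 + b + z) + b*z (k(b, z) = (z*b + z*z) + 6*√(2 + (b + z)) = (b*z + z²) + 6*√(2 + b + z) = (z² + b*z) + 6*√(2 + b + z) = z² + 6*√(2 + b + z) + b*z)
-4*(k(2, 4) - 19) = -4*((4² + 6*√(2 + 2 + 4) + 2*4) - 19) = -4*((16 + 6*√8 + 8) - 19) = -4*((16 + 6*(2*√2) + 8) - 19) = -4*((16 + 12*√2 + 8) - 19) = -4*((24 + 12*√2) - 19) = -4*(5 + 12*√2) = -20 - 48*√2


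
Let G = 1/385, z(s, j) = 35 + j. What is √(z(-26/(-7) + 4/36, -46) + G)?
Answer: I*√1630090/385 ≈ 3.3162*I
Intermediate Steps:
G = 1/385 ≈ 0.0025974
√(z(-26/(-7) + 4/36, -46) + G) = √((35 - 46) + 1/385) = √(-11 + 1/385) = √(-4234/385) = I*√1630090/385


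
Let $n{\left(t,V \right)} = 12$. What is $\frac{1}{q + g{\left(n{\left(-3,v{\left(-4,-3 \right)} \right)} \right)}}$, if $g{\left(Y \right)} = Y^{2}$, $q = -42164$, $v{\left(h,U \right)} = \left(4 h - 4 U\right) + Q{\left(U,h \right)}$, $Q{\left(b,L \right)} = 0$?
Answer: $- \frac{1}{42020} \approx -2.3798 \cdot 10^{-5}$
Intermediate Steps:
$v{\left(h,U \right)} = - 4 U + 4 h$ ($v{\left(h,U \right)} = \left(4 h - 4 U\right) + 0 = \left(- 4 U + 4 h\right) + 0 = - 4 U + 4 h$)
$\frac{1}{q + g{\left(n{\left(-3,v{\left(-4,-3 \right)} \right)} \right)}} = \frac{1}{-42164 + 12^{2}} = \frac{1}{-42164 + 144} = \frac{1}{-42020} = - \frac{1}{42020}$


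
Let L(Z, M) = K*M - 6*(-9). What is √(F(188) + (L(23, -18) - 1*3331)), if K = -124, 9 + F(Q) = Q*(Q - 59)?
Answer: √23198 ≈ 152.31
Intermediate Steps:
F(Q) = -9 + Q*(-59 + Q) (F(Q) = -9 + Q*(Q - 59) = -9 + Q*(-59 + Q))
L(Z, M) = 54 - 124*M (L(Z, M) = -124*M - 6*(-9) = -124*M + 54 = 54 - 124*M)
√(F(188) + (L(23, -18) - 1*3331)) = √((-9 + 188² - 59*188) + ((54 - 124*(-18)) - 1*3331)) = √((-9 + 35344 - 11092) + ((54 + 2232) - 3331)) = √(24243 + (2286 - 3331)) = √(24243 - 1045) = √23198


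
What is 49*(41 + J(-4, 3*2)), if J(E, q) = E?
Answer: 1813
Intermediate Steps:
49*(41 + J(-4, 3*2)) = 49*(41 - 4) = 49*37 = 1813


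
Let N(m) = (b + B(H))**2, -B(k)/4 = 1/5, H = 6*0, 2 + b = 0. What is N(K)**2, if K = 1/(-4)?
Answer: 38416/625 ≈ 61.466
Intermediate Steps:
b = -2 (b = -2 + 0 = -2)
H = 0
B(k) = -4/5
K = -1/4 ≈ -0.25000
N(m) = 196/25 (N(m) = (-2 - 4/5)**2 = (-14/5)**2 = 196/25)
N(K)**2 = (196/25)**2 = 38416/625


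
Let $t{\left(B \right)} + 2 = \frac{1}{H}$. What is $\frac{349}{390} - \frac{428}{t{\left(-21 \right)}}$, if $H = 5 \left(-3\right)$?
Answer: $\frac{2514619}{12090} \approx 207.99$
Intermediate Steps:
$H = -15$
$t{\left(B \right)} = - \frac{31}{15}$ ($t{\left(B \right)} = -2 + \frac{1}{-15} = -2 - \frac{1}{15} = - \frac{31}{15}$)
$\frac{349}{390} - \frac{428}{t{\left(-21 \right)}} = \frac{349}{390} - \frac{428}{- \frac{31}{15}} = 349 \cdot \frac{1}{390} - - \frac{6420}{31} = \frac{349}{390} + \frac{6420}{31} = \frac{2514619}{12090}$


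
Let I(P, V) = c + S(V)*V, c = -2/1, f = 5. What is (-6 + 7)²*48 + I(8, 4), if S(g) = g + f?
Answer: 82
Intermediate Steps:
c = -2 (c = -2*1 = -2)
S(g) = 5 + g (S(g) = g + 5 = 5 + g)
I(P, V) = -2 + V*(5 + V) (I(P, V) = -2 + (5 + V)*V = -2 + V*(5 + V))
(-6 + 7)²*48 + I(8, 4) = (-6 + 7)²*48 + (-2 + 4*(5 + 4)) = 1²*48 + (-2 + 4*9) = 1*48 + (-2 + 36) = 48 + 34 = 82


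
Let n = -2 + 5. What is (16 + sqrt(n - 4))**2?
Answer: (16 + I)**2 ≈ 255.0 + 32.0*I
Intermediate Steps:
n = 3
(16 + sqrt(n - 4))**2 = (16 + sqrt(3 - 4))**2 = (16 + sqrt(-1))**2 = (16 + I)**2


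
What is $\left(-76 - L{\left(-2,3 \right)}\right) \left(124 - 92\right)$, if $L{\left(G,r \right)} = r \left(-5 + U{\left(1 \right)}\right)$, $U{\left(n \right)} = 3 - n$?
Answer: $-2144$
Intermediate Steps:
$L{\left(G,r \right)} = - 3 r$ ($L{\left(G,r \right)} = r \left(-5 + \left(3 - 1\right)\right) = r \left(-5 + 2\right) = r \left(-3\right) = - 3 r$)
$\left(-76 - L{\left(-2,3 \right)}\right) \left(124 - 92\right) = \left(-76 - \left(-3\right) 3\right) \left(124 - 92\right) = \left(-76 - -9\right) 32 = \left(-76 + 9\right) 32 = \left(-67\right) 32 = -2144$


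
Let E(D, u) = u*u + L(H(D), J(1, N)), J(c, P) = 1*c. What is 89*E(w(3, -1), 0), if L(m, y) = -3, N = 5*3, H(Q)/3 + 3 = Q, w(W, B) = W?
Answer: -267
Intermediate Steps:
H(Q) = -9 + 3*Q
N = 15
J(c, P) = c
E(D, u) = -3 + u**2 (E(D, u) = u*u - 3 = u**2 - 3 = -3 + u**2)
89*E(w(3, -1), 0) = 89*(-3 + 0**2) = 89*(-3 + 0) = 89*(-3) = -267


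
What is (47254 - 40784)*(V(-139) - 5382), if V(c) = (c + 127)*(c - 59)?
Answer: -19448820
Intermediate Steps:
V(c) = (-59 + c)*(127 + c) (V(c) = (127 + c)*(-59 + c) = (-59 + c)*(127 + c))
(47254 - 40784)*(V(-139) - 5382) = (47254 - 40784)*((-7493 + (-139)**2 + 68*(-139)) - 5382) = 6470*((-7493 + 19321 - 9452) - 5382) = 6470*(2376 - 5382) = 6470*(-3006) = -19448820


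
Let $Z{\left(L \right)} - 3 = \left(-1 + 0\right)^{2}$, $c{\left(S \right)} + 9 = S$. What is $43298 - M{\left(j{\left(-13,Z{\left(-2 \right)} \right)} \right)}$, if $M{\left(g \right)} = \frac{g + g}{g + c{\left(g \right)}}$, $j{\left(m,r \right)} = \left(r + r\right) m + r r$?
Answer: $\frac{8009954}{185} \approx 43297.0$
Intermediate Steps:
$c{\left(S \right)} = -9 + S$
$Z{\left(L \right)} = 4$ ($Z{\left(L \right)} = 3 + \left(-1 + 0\right)^{2} = 3 + \left(-1\right)^{2} = 3 + 1 = 4$)
$j{\left(m,r \right)} = r^{2} + 2 m r$ ($j{\left(m,r \right)} = 2 r m + r^{2} = 2 m r + r^{2} = r^{2} + 2 m r$)
$M{\left(g \right)} = \frac{2 g}{-9 + 2 g}$ ($M{\left(g \right)} = \frac{g + g}{g + \left(-9 + g\right)} = \frac{2 g}{-9 + 2 g}$)
$43298 - M{\left(j{\left(-13,Z{\left(-2 \right)} \right)} \right)} = 43298 - \frac{2 \cdot 4 \left(4 + 2 \left(-13\right)\right)}{-9 + 2 \cdot 4 \left(4 + 2 \left(-13\right)\right)} = 43298 - \frac{2 \cdot 4 \left(4 - 26\right)}{-9 + 2 \cdot 4 \left(4 - 26\right)} = 43298 - \frac{2 \cdot 4 \left(-22\right)}{-9 + 2 \cdot 4 \left(-22\right)} = 43298 - 2 \left(-88\right) \frac{1}{-9 + 2 \left(-88\right)} = 43298 - 2 \left(-88\right) \frac{1}{-9 - 176} = 43298 - 2 \left(-88\right) \frac{1}{-185} = 43298 - 2 \left(-88\right) \left(- \frac{1}{185}\right) = 43298 - \frac{176}{185} = \frac{8009954}{185}$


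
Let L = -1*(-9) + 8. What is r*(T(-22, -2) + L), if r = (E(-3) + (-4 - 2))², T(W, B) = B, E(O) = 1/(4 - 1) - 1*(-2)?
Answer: 605/3 ≈ 201.67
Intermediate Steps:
E(O) = 7/3 (E(O) = 1/3 + 2 = ⅓ + 2 = 7/3)
L = 17 (L = 9 + 8 = 17)
r = 121/9 (r = (7/3 + (-4 - 2))² = (7/3 - 6)² = (-11/3)² = 121/9 ≈ 13.444)
r*(T(-22, -2) + L) = 121*(-2 + 17)/9 = (121/9)*15 = 605/3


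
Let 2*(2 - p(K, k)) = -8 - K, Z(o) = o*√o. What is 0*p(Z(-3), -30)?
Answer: 0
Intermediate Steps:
Z(o) = o^(3/2)
p(K, k) = 6 + K/2 (p(K, k) = 2 - (-8 - K)/2 = 2 + (4 + K/2) = 6 + K/2)
0*p(Z(-3), -30) = 0*(6 + (-3)^(3/2)/2) = 0*(6 + (-3*I*√3)/2) = 0*(6 - 3*I*√3/2) = 0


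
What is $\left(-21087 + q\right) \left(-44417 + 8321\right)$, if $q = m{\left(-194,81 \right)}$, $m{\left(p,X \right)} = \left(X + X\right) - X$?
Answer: $758232576$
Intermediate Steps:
$m{\left(p,X \right)} = X$ ($m{\left(p,X \right)} = 2 X - X = X$)
$q = 81$
$\left(-21087 + q\right) \left(-44417 + 8321\right) = \left(-21087 + 81\right) \left(-44417 + 8321\right) = \left(-21006\right) \left(-36096\right) = 758232576$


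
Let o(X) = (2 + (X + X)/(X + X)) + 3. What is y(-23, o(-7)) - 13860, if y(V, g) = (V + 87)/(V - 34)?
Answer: -790084/57 ≈ -13861.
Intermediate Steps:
o(X) = 6 (o(X) = (2 + (2*X)/((2*X))) + 3 = (2 + (2*X)*(1/(2*X))) + 3 = (2 + 1) + 3 = 3 + 3 = 6)
y(V, g) = (87 + V)/(-34 + V)
y(-23, o(-7)) - 13860 = (87 - 23)/(-34 - 23) - 13860 = 64/(-57) - 13860 = -1/57*64 - 13860 = -64/57 - 13860 = -790084/57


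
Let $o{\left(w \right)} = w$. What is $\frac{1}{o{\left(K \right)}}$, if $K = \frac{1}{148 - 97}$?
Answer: $51$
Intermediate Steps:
$K = \frac{1}{51} \approx 0.019608$
$\frac{1}{o{\left(K \right)}} = \frac{1}{\frac{1}{51}} = 51$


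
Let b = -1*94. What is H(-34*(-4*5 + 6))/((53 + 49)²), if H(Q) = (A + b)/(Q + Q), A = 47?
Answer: -47/9904608 ≈ -4.7453e-6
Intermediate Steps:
b = -94
H(Q) = -47/(2*Q) (H(Q) = (47 - 94)/(Q + Q) = -47*1/(2*Q) = -47/(2*Q))
H(-34*(-4*5 + 6))/((53 + 49)²) = (-47*(-1/(34*(-4*5 + 6)))/2)/((53 + 49)²) = (-47*(-1/(34*(-20 + 6)))/2)/(102²) = -47/(2*((-34*(-14))))/10404 = -47/2/476*(1/10404) = -47/2*1/476*(1/10404) = -47/952*1/10404 = -47/9904608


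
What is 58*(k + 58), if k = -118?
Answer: -3480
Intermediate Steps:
58*(k + 58) = 58*(-118 + 58) = 58*(-60) = -3480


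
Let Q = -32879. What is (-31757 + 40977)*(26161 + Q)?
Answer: -61939960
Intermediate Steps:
(-31757 + 40977)*(26161 + Q) = (-31757 + 40977)*(26161 - 32879) = 9220*(-6718) = -61939960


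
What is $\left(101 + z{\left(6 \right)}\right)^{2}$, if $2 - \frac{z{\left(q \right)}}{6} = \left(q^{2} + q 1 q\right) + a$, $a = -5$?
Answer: $83521$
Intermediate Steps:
$z{\left(q \right)} = 42 - 12 q^{2}$ ($z{\left(q \right)} = 12 - 6 \left(\left(q^{2} + q 1 q\right) - 5\right) = 12 - 6 \left(\left(q^{2} + q q\right) - 5\right) = 12 - 6 \left(\left(q^{2} + q^{2}\right) - 5\right) = 12 - 6 \left(2 q^{2} - 5\right) = 12 - 6 \left(-5 + 2 q^{2}\right) = 12 - \left(-30 + 12 q^{2}\right) = 42 - 12 q^{2}$)
$\left(101 + z{\left(6 \right)}\right)^{2} = \left(101 + \left(42 - 12 \cdot 6^{2}\right)\right)^{2} = \left(101 + \left(42 - 432\right)\right)^{2} = \left(101 - 390\right)^{2} = \left(-289\right)^{2} = 83521$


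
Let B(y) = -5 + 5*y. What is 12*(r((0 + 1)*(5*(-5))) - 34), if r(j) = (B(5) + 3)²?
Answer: 5940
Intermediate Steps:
r(j) = 529 (r(j) = ((-5 + 5*5) + 3)² = ((-5 + 25) + 3)² = (20 + 3)² = 23² = 529)
12*(r((0 + 1)*(5*(-5))) - 34) = 12*(529 - 34) = 12*495 = 5940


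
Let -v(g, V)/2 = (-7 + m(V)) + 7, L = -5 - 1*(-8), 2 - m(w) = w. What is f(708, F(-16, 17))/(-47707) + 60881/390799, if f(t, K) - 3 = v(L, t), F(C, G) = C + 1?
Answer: 2351469282/18643847893 ≈ 0.12613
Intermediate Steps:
m(w) = 2 - w
L = 3 (L = -5 + 8 = 3)
F(C, G) = 1 + C
v(g, V) = -4 + 2*V (v(g, V) = -2*((-7 + (2 - V)) + 7) = -2*((-5 - V) + 7) = -2*(2 - V) = -4 + 2*V)
f(t, K) = -1 + 2*t (f(t, K) = 3 + (-4 + 2*t) = -1 + 2*t)
f(708, F(-16, 17))/(-47707) + 60881/390799 = (-1 + 2*708)/(-47707) + 60881/390799 = (-1 + 1416)*(-1/47707) + 60881*(1/390799) = 1415*(-1/47707) + 60881/390799 = -1415/47707 + 60881/390799 = 2351469282/18643847893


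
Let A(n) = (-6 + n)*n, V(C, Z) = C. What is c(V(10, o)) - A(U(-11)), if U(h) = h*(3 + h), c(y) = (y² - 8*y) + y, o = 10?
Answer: -7186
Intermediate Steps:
c(y) = y² - 7*y
A(n) = n*(-6 + n)
c(V(10, o)) - A(U(-11)) = 10*(-7 + 10) - (-11*(3 - 11))*(-6 - 11*(3 - 11)) = 10*3 - (-11*(-8))*(-6 - 11*(-8)) = 30 - 88*(-6 + 88) = 30 - 88*82 = 30 - 1*7216 = 30 - 7216 = -7186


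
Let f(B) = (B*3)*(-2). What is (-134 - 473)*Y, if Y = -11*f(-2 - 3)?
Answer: 200310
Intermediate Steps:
f(B) = -6*B (f(B) = (3*B)*(-2) = -6*B)
Y = -330 (Y = -(-66)*(-2 - 3) = -(-66)*(-5) = -11*30 = -330)
(-134 - 473)*Y = (-134 - 473)*(-330) = -607*(-330) = 200310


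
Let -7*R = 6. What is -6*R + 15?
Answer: 141/7 ≈ 20.143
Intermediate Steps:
R = -6/7 (R = -⅐*6 = -6/7 ≈ -0.85714)
-6*R + 15 = -6*(-6/7) + 15 = 36/7 + 15 = 141/7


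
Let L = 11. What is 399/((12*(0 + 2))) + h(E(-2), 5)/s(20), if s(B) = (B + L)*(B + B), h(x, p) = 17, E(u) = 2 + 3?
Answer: 2579/155 ≈ 16.639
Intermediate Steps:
E(u) = 5
s(B) = 2*B*(11 + B) (s(B) = (B + 11)*(B + B) = (11 + B)*(2*B) = 2*B*(11 + B))
399/((12*(0 + 2))) + h(E(-2), 5)/s(20) = 399/((12*(0 + 2))) + 17/((2*20*(11 + 20))) = 399/((12*2)) + 17/((2*20*31)) = 399/24 + 17/1240 = 399*(1/24) + 17*(1/1240) = 133/8 + 17/1240 = 2579/155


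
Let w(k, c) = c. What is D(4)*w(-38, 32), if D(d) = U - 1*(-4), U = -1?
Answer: 96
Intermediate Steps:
D(d) = 3 (D(d) = -1 - 1*(-4) = -1 + 4 = 3)
D(4)*w(-38, 32) = 3*32 = 96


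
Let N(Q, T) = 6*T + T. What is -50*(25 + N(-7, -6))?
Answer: 850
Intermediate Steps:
N(Q, T) = 7*T
-50*(25 + N(-7, -6)) = -50*(25 + 7*(-6)) = -50*(25 - 42) = -50*(-17) = 850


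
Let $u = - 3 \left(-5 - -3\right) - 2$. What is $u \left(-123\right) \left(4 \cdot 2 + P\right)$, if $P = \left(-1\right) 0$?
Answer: $-3936$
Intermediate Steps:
$P = 0$
$u = 4$ ($u = - 3 \left(-5 + 3\right) - 2 = \left(-3\right) \left(-2\right) - 2 = 6 - 2 = 4$)
$u \left(-123\right) \left(4 \cdot 2 + P\right) = 4 \left(-123\right) \left(4 \cdot 2 + 0\right) = - 492 \left(8 + 0\right) = \left(-492\right) 8 = -3936$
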